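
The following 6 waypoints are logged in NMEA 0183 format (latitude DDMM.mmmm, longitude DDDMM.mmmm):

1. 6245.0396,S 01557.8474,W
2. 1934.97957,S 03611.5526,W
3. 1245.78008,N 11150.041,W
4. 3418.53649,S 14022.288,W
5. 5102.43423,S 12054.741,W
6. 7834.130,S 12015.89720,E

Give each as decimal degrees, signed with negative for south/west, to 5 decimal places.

1. -62.75066, -15.96412
2. -19.58299, -36.19254
3. 12.76300, -111.83402
4. -34.30894, -140.37147
5. -51.04057, -120.91235
6. -78.56883, 120.26495

Point 1:
  Latitude: split at 2 digits → 62° and 45.0396′; 62 + 45.0396/60 = 62.750660
  S → negative
  Lon: degrees = first 3 digits = 15, minutes = 57.8474; 15 + 57.8474/60 = 15.964123
  hemisphere W, so the sign is −
Point 2:
  Lat: degrees = first 2 digits = 19, minutes = 34.97957; 19 + 34.97957/60 = 19.582993
  hemisphere S, so the sign is −
  Lon: split at 3 digits → 036° and 11.5526′; 36 + 11.5526/60 = 36.192543
  W → negative
Point 3:
  Latitude: split at 2 digits → 12° and 45.78008′; 12 + 45.78008/60 = 12.763001
  N → positive
  Longitude: degrees = first 3 digits = 111, minutes = 50.041; 111 + 50.041/60 = 111.834017
  hemisphere W, so the sign is −
Point 4:
  φ: degrees = first 2 digits = 34, minutes = 18.53649; 34 + 18.53649/60 = 34.308942
  S → negative
  Longitude: degrees = first 3 digits = 140, minutes = 22.288; 140 + 22.288/60 = 140.371467
  W ⇒ negate
Point 5:
  Latitude: degrees = first 2 digits = 51, minutes = 2.43423; 51 + 2.43423/60 = 51.040571
  hemisphere S, so the sign is −
  λ: split at 3 digits → 120° and 54.741′; 120 + 54.741/60 = 120.912350
  W ⇒ negate
Point 6:
  φ: split at 2 digits → 78° and 34.13′; 78 + 34.13/60 = 78.568833
  S → negative
  Lon: split at 3 digits → 120° and 15.8972′; 120 + 15.8972/60 = 120.264953
  E → positive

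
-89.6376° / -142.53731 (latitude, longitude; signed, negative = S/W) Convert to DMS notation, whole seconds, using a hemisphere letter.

Latitude is negative → S; |value| = 89.637600
Lat: whole degrees 89; 38.25600′ → 38′ and 15.36″
Longitude is negative → W; |value| = 142.537310
Longitude: whole degrees 142; 32.23860′ → 32′ and 14.32″

89°38′15″ S, 142°32′14″ W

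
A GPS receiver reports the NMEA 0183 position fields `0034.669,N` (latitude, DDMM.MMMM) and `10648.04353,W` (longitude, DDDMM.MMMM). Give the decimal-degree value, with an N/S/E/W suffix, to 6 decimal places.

0.577817° N, 106.800726° W

Latitude: split at 2 digits → 00° and 34.669′; 0 + 34.669/60 = 0.5778167
λ: split at 3 digits → 106° and 48.04353′; 106 + 48.04353/60 = 106.8007255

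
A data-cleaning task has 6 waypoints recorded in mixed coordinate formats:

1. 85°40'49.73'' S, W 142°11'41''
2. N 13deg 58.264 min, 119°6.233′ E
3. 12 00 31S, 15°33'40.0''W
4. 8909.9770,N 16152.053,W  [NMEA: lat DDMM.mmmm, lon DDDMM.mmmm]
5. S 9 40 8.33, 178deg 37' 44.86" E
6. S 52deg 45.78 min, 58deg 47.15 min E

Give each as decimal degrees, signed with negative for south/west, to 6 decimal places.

1. -85.680481, -142.194722
2. 13.971067, 119.103883
3. -12.008611, -15.561111
4. 89.166283, -161.867550
5. -9.668981, 178.629128
6. -52.763000, 58.785833

Point 1:
  Lat: 85° + 40/60 + 49.73/3600 = 85 + 0.666667 + 0.013814 = 85.6804806
  S ⇒ negate
  Lon: 11′ + 41″ = 11.68333′; 142 + 11.68333/60 = 142.1947222
  hemisphere W, so the sign is −
Point 2:
  Latitude: 58.264′ = 0.971067°; total 13.9710667
  N ⇒ keep positive
  Longitude: 119 + 6.233/60 = 119.1038833
  E ⇒ keep positive
Point 3:
  φ: 0′ + 31″ = 0.51667′; 12 + 0.51667/60 = 12.0086111
  hemisphere S, so the sign is −
  Lon: 33′ + 40″ = 33.66667′; 15 + 33.66667/60 = 15.5611111
  hemisphere W, so the sign is −
Point 4:
  Latitude: split at 2 digits → 89° and 9.977′; 89 + 9.977/60 = 89.1662833
  N → positive
  Lon: split at 3 digits → 161° and 52.053′; 161 + 52.053/60 = 161.8675500
  W → negative
Point 5:
  Lat: 9° + 40/60 + 8.33/3600 = 9 + 0.666667 + 0.002314 = 9.6689806
  hemisphere S, so the sign is −
  λ: 178° + 37/60 + 44.86/3600 = 178 + 0.616667 + 0.012461 = 178.6291278
  E → positive
Point 6:
  φ: 52 + 45.78/60 = 52.7630000
  hemisphere S, so the sign is −
  Longitude: 47.15′ = 0.785833°; total 58.7858333
  E ⇒ keep positive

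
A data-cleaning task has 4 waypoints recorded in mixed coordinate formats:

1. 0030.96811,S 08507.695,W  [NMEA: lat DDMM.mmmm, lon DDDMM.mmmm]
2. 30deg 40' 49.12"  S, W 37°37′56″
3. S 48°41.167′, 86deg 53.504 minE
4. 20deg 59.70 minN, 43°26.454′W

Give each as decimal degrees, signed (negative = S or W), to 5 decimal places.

Point 1:
  φ: split at 2 digits → 00° and 30.96811′; 0 + 30.96811/60 = 0.516135
  hemisphere S, so the sign is −
  λ: degrees = first 3 digits = 85, minutes = 7.695; 85 + 7.695/60 = 85.128250
  hemisphere W, so the sign is −
Point 2:
  Lat: 30° + 40/60 + 49.12/3600 = 30 + 0.666667 + 0.013644 = 30.680311
  S ⇒ negate
  λ: 37 + 37/60 + 56/3600 = 37.632222
  W → negative
Point 3:
  Latitude: 41.167′ = 0.686117°; total 48.686117
  S ⇒ negate
  λ: 53.504′ = 0.891733°; total 86.891733
  E ⇒ keep positive
Point 4:
  Lat: 20 + 59.7/60 = 20.995000
  N ⇒ keep positive
  λ: 26.454′ = 0.440900°; total 43.440900
  W ⇒ negate

1. -0.51614, -85.12825
2. -30.68031, -37.63222
3. -48.68612, 86.89173
4. 20.99500, -43.44090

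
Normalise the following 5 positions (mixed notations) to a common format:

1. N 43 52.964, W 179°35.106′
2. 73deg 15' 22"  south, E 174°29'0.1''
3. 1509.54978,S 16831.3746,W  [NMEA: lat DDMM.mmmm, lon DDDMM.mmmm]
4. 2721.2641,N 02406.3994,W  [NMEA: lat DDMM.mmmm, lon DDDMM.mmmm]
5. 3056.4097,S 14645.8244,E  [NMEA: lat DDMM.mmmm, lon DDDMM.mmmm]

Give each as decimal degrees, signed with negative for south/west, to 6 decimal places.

1. 43.882733, -179.585100
2. -73.256111, 174.483361
3. -15.159163, -168.522910
4. 27.354402, -24.106657
5. -30.940162, 146.763740

Point 1:
  Latitude: 52.964′ = 0.882733°; total 43.8827333
  N → positive
  Longitude: 179 + 35.106/60 = 179.5851000
  hemisphere W, so the sign is −
Point 2:
  Lat: 15′ + 22″ = 15.36667′; 73 + 15.36667/60 = 73.2561111
  hemisphere S, so the sign is −
  Lon: 29′ + 0.1″ = 29.00167′; 174 + 29.00167/60 = 174.4833611
  E ⇒ keep positive
Point 3:
  Latitude: split at 2 digits → 15° and 9.54978′; 15 + 9.54978/60 = 15.1591630
  S ⇒ negate
  λ: degrees = first 3 digits = 168, minutes = 31.3746; 168 + 31.3746/60 = 168.5229100
  hemisphere W, so the sign is −
Point 4:
  φ: degrees = first 2 digits = 27, minutes = 21.2641; 27 + 21.2641/60 = 27.3544017
  N → positive
  Lon: split at 3 digits → 024° and 6.3994′; 24 + 6.3994/60 = 24.1066567
  W ⇒ negate
Point 5:
  Latitude: split at 2 digits → 30° and 56.4097′; 30 + 56.4097/60 = 30.9401617
  S ⇒ negate
  λ: degrees = first 3 digits = 146, minutes = 45.8244; 146 + 45.8244/60 = 146.7637400
  E → positive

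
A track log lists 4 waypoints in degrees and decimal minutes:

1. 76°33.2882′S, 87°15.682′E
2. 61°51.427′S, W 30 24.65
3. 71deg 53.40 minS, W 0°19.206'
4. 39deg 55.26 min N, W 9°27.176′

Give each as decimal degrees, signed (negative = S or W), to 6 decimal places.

1. -76.554803, 87.261367
2. -61.857117, -30.410833
3. -71.890000, -0.320100
4. 39.921000, -9.452933

Point 1:
  Lat: 33.2882′ = 0.554803°; total 76.5548033
  hemisphere S, so the sign is −
  λ: 87 + 15.682/60 = 87.2613667
  E → positive
Point 2:
  Latitude: 61 + 51.427/60 = 61.8571167
  hemisphere S, so the sign is −
  Lon: 30 + 24.65/60 = 30.4108333
  W → negative
Point 3:
  φ: 71 + 53.4/60 = 71.8900000
  S → negative
  Longitude: 19.206′ = 0.320100°; total 0.3201000
  W → negative
Point 4:
  φ: 39 + 55.26/60 = 39.9210000
  N ⇒ keep positive
  λ: 9 + 27.176/60 = 9.4529333
  W ⇒ negate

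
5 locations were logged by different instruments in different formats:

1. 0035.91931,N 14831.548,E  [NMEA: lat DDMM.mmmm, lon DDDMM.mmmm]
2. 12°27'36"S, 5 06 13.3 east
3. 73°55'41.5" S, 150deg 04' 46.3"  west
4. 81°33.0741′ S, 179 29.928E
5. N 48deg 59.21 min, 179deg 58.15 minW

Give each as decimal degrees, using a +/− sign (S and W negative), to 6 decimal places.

Point 1:
  Lat: split at 2 digits → 00° and 35.91931′; 0 + 35.91931/60 = 0.5986552
  N ⇒ keep positive
  Lon: split at 3 digits → 148° and 31.548′; 148 + 31.548/60 = 148.5258000
  E ⇒ keep positive
Point 2:
  Lat: 12 + 27/60 + 36/3600 = 12.4600000
  S ⇒ negate
  λ: 6′ + 13.3″ = 6.22167′; 5 + 6.22167/60 = 5.1036944
  E ⇒ keep positive
Point 3:
  φ: 73° + 55/60 + 41.5/3600 = 73 + 0.916667 + 0.011528 = 73.9281944
  S ⇒ negate
  Lon: 150° + 4/60 + 46.3/3600 = 150 + 0.066667 + 0.012861 = 150.0795278
  hemisphere W, so the sign is −
Point 4:
  Lat: 33.0741′ = 0.551235°; total 81.5512350
  S → negative
  λ: 179 + 29.928/60 = 179.4988000
  E ⇒ keep positive
Point 5:
  Latitude: 59.21′ = 0.986833°; total 48.9868333
  N ⇒ keep positive
  Longitude: 58.15′ = 0.969167°; total 179.9691667
  W → negative

1. 0.598655, 148.525800
2. -12.460000, 5.103694
3. -73.928194, -150.079528
4. -81.551235, 179.498800
5. 48.986833, -179.969167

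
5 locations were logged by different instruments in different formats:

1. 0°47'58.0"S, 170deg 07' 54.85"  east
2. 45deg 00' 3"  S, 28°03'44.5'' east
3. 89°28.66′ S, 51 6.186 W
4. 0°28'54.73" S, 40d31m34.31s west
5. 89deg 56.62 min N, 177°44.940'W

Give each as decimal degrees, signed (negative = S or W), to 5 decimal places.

1. -0.79944, 170.13190
2. -45.00083, 28.06236
3. -89.47767, -51.10310
4. -0.48187, -40.52620
5. 89.94367, -177.74900

Point 1:
  Latitude: 0° + 47/60 + 58/3600 = 0 + 0.783333 + 0.016111 = 0.799444
  hemisphere S, so the sign is −
  λ: 170 + 7/60 + 54.85/3600 = 170.131903
  E → positive
Point 2:
  Lat: 0′ + 3″ = 0.05000′; 45 + 0.05000/60 = 45.000833
  S → negative
  λ: 28 + 3/60 + 44.5/3600 = 28.062361
  E ⇒ keep positive
Point 3:
  Latitude: 28.66′ = 0.477667°; total 89.477667
  hemisphere S, so the sign is −
  λ: 6.186′ = 0.103100°; total 51.103100
  W → negative
Point 4:
  Lat: 0° + 28/60 + 54.73/3600 = 0 + 0.466667 + 0.015203 = 0.481869
  S ⇒ negate
  Lon: 31′ + 34.31″ = 31.57183′; 40 + 31.57183/60 = 40.526197
  W ⇒ negate
Point 5:
  Lat: 56.62′ = 0.943667°; total 89.943667
  N → positive
  λ: 177 + 44.94/60 = 177.749000
  hemisphere W, so the sign is −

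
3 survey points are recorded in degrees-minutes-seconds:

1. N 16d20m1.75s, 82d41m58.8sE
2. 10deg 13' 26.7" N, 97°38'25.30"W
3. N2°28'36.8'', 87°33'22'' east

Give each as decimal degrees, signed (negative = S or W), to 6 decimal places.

Point 1:
  φ: 16° + 20/60 + 1.75/3600 = 16 + 0.333333 + 0.000486 = 16.3338194
  N ⇒ keep positive
  λ: 82° + 41/60 + 58.8/3600 = 82 + 0.683333 + 0.016333 = 82.6996667
  E ⇒ keep positive
Point 2:
  φ: 10 + 13/60 + 26.7/3600 = 10.2240833
  N ⇒ keep positive
  λ: 97° + 38/60 + 25.3/3600 = 97 + 0.633333 + 0.007028 = 97.6403611
  W ⇒ negate
Point 3:
  Lat: 28′ + 36.8″ = 28.61333′; 2 + 28.61333/60 = 2.4768889
  N → positive
  λ: 87 + 33/60 + 22/3600 = 87.5561111
  E → positive

1. 16.333819, 82.699667
2. 10.224083, -97.640361
3. 2.476889, 87.556111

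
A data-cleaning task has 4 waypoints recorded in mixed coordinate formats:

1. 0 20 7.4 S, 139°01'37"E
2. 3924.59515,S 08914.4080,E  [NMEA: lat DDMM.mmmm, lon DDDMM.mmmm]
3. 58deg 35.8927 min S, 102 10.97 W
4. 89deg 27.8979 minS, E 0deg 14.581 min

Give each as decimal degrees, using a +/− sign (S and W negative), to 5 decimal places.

1. -0.33539, 139.02694
2. -39.40992, 89.24013
3. -58.59821, -102.18283
4. -89.46497, 0.24302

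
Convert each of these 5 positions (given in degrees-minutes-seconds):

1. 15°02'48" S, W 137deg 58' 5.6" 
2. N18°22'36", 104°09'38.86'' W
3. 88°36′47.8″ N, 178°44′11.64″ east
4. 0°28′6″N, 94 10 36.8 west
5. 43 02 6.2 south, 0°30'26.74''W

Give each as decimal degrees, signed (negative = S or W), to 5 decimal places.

Point 1:
  φ: 15 + 2/60 + 48/3600 = 15.046667
  S → negative
  Lon: 137 + 58/60 + 5.6/3600 = 137.968222
  hemisphere W, so the sign is −
Point 2:
  Latitude: 18 + 22/60 + 36/3600 = 18.376667
  N ⇒ keep positive
  Longitude: 9′ + 38.86″ = 9.64767′; 104 + 9.64767/60 = 104.160794
  hemisphere W, so the sign is −
Point 3:
  φ: 36′ + 47.8″ = 36.79667′; 88 + 36.79667/60 = 88.613278
  N → positive
  Longitude: 178 + 44/60 + 11.64/3600 = 178.736567
  E → positive
Point 4:
  Lat: 28′ + 6″ = 28.10000′; 0 + 28.10000/60 = 0.468333
  N ⇒ keep positive
  Longitude: 10′ + 36.8″ = 10.61333′; 94 + 10.61333/60 = 94.176889
  hemisphere W, so the sign is −
Point 5:
  Latitude: 2′ + 6.2″ = 2.10333′; 43 + 2.10333/60 = 43.035056
  S ⇒ negate
  Lon: 0 + 30/60 + 26.74/3600 = 0.507428
  W ⇒ negate

1. -15.04667, -137.96822
2. 18.37667, -104.16079
3. 88.61328, 178.73657
4. 0.46833, -94.17689
5. -43.03506, -0.50743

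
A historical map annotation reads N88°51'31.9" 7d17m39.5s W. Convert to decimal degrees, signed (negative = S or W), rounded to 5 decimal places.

Latitude: 88 + 51/60 + 31.9/3600 = 88.858861
N ⇒ keep positive
Lon: 7° + 17/60 + 39.5/3600 = 7 + 0.283333 + 0.010972 = 7.294306
W → negative

88.85886, -7.29431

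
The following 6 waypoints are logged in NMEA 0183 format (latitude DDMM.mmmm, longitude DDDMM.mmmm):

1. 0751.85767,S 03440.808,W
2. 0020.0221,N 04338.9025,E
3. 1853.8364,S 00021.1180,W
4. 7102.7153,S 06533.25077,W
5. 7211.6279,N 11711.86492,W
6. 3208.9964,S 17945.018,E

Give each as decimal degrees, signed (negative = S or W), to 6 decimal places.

Point 1:
  φ: split at 2 digits → 07° and 51.85767′; 7 + 51.85767/60 = 7.8642945
  S → negative
  λ: split at 3 digits → 034° and 40.808′; 34 + 40.808/60 = 34.6801333
  W ⇒ negate
Point 2:
  Lat: split at 2 digits → 00° and 20.0221′; 0 + 20.0221/60 = 0.3337017
  N → positive
  Lon: degrees = first 3 digits = 43, minutes = 38.9025; 43 + 38.9025/60 = 43.6483750
  E → positive
Point 3:
  Lat: split at 2 digits → 18° and 53.8364′; 18 + 53.8364/60 = 18.8972733
  S → negative
  λ: degrees = first 3 digits = 0, minutes = 21.118; 0 + 21.118/60 = 0.3519667
  hemisphere W, so the sign is −
Point 4:
  φ: degrees = first 2 digits = 71, minutes = 2.7153; 71 + 2.7153/60 = 71.0452550
  hemisphere S, so the sign is −
  Longitude: degrees = first 3 digits = 65, minutes = 33.25077; 65 + 33.25077/60 = 65.5541795
  hemisphere W, so the sign is −
Point 5:
  φ: degrees = first 2 digits = 72, minutes = 11.6279; 72 + 11.6279/60 = 72.1937983
  N → positive
  Lon: degrees = first 3 digits = 117, minutes = 11.86492; 117 + 11.86492/60 = 117.1977487
  hemisphere W, so the sign is −
Point 6:
  Latitude: split at 2 digits → 32° and 8.9964′; 32 + 8.9964/60 = 32.1499400
  hemisphere S, so the sign is −
  Lon: split at 3 digits → 179° and 45.018′; 179 + 45.018/60 = 179.7503000
  E ⇒ keep positive

1. -7.864295, -34.680133
2. 0.333702, 43.648375
3. -18.897273, -0.351967
4. -71.045255, -65.554180
5. 72.193798, -117.197749
6. -32.149940, 179.750300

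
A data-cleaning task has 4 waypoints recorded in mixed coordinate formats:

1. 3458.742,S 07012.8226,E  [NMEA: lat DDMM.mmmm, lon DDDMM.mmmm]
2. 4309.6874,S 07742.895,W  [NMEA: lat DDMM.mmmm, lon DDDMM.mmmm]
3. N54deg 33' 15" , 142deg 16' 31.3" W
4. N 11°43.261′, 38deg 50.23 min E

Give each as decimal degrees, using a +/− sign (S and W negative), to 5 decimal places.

1. -34.97903, 70.21371
2. -43.16146, -77.71492
3. 54.55417, -142.27536
4. 11.72102, 38.83717

Point 1:
  Lat: degrees = first 2 digits = 34, minutes = 58.742; 34 + 58.742/60 = 34.979033
  hemisphere S, so the sign is −
  Longitude: degrees = first 3 digits = 70, minutes = 12.8226; 70 + 12.8226/60 = 70.213710
  E ⇒ keep positive
Point 2:
  φ: degrees = first 2 digits = 43, minutes = 9.6874; 43 + 9.6874/60 = 43.161457
  hemisphere S, so the sign is −
  Longitude: split at 3 digits → 077° and 42.895′; 77 + 42.895/60 = 77.714917
  W ⇒ negate
Point 3:
  Lat: 54° + 33/60 + 15/3600 = 54 + 0.550000 + 0.004167 = 54.554167
  N → positive
  Longitude: 142 + 16/60 + 31.3/3600 = 142.275361
  W → negative
Point 4:
  Lat: 43.261′ = 0.721017°; total 11.721017
  N ⇒ keep positive
  Longitude: 50.23′ = 0.837167°; total 38.837167
  E → positive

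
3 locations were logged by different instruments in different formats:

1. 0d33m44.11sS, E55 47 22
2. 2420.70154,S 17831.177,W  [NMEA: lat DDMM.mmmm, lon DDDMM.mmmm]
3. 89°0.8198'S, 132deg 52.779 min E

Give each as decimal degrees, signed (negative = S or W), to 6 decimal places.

Point 1:
  Lat: 0 + 33/60 + 44.11/3600 = 0.5622528
  S → negative
  Longitude: 55° + 47/60 + 22/3600 = 55 + 0.783333 + 0.006111 = 55.7894444
  E ⇒ keep positive
Point 2:
  Latitude: split at 2 digits → 24° and 20.70154′; 24 + 20.70154/60 = 24.3450257
  S ⇒ negate
  λ: split at 3 digits → 178° and 31.177′; 178 + 31.177/60 = 178.5196167
  hemisphere W, so the sign is −
Point 3:
  Latitude: 89 + 0.8198/60 = 89.0136633
  S → negative
  Lon: 52.779′ = 0.879650°; total 132.8796500
  E → positive

1. -0.562253, 55.789444
2. -24.345026, -178.519617
3. -89.013663, 132.879650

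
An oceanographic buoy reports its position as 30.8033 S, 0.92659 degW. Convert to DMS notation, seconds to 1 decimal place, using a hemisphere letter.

Lat: 0.803300 × 60 = 48.19800′ → 48′, remainder × 60 = 11.880″
λ: whole degrees 0; 55.59540′ → 55′ and 35.724″

30°48′11.9″ S, 0°55′35.7″ W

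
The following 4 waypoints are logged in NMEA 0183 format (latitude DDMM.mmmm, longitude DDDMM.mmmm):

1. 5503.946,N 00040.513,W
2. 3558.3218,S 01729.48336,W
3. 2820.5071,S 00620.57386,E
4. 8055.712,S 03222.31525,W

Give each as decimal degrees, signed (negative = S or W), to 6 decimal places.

Point 1:
  Lat: split at 2 digits → 55° and 3.946′; 55 + 3.946/60 = 55.0657667
  N ⇒ keep positive
  λ: split at 3 digits → 000° and 40.513′; 0 + 40.513/60 = 0.6752167
  hemisphere W, so the sign is −
Point 2:
  φ: degrees = first 2 digits = 35, minutes = 58.3218; 35 + 58.3218/60 = 35.9720300
  S → negative
  λ: degrees = first 3 digits = 17, minutes = 29.48336; 17 + 29.48336/60 = 17.4913893
  W ⇒ negate
Point 3:
  φ: degrees = first 2 digits = 28, minutes = 20.5071; 28 + 20.5071/60 = 28.3417850
  hemisphere S, so the sign is −
  λ: split at 3 digits → 006° and 20.57386′; 6 + 20.57386/60 = 6.3428977
  E ⇒ keep positive
Point 4:
  Lat: split at 2 digits → 80° and 55.712′; 80 + 55.712/60 = 80.9285333
  S ⇒ negate
  λ: split at 3 digits → 032° and 22.31525′; 32 + 22.31525/60 = 32.3719208
  W ⇒ negate

1. 55.065767, -0.675217
2. -35.972030, -17.491389
3. -28.341785, 6.342898
4. -80.928533, -32.371921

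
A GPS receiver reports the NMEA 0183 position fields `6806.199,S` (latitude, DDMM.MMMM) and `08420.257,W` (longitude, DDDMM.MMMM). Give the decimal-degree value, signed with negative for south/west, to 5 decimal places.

Lat: degrees = first 2 digits = 68, minutes = 6.199; 68 + 6.199/60 = 68.103317
S → negative
Longitude: split at 3 digits → 084° and 20.257′; 84 + 20.257/60 = 84.337617
hemisphere W, so the sign is −

-68.10332, -84.33762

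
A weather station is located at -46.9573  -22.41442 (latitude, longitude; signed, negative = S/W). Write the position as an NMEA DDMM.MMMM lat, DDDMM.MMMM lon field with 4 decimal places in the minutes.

Latitude is negative → S; |value| = 46.957300
Lat: fractional part 0.957300 → 57.438000 minutes
Longitude is negative → W; |value| = 22.414420
λ: 22° + 0.414420 × 60 = 22° 24.865200′

4657.4380,S / 02224.8652,W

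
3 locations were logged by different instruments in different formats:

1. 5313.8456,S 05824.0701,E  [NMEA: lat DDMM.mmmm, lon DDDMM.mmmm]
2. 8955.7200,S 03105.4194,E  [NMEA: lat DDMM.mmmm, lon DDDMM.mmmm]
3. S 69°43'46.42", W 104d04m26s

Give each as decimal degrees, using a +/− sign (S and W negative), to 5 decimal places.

1. -53.23076, 58.40117
2. -89.92867, 31.09032
3. -69.72956, -104.07389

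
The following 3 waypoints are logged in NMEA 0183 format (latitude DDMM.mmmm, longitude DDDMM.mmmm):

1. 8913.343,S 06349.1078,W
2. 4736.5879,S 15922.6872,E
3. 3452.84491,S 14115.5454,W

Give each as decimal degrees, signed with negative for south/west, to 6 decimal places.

1. -89.222383, -63.818463
2. -47.609798, 159.378120
3. -34.880749, -141.259090

Point 1:
  φ: split at 2 digits → 89° and 13.343′; 89 + 13.343/60 = 89.2223833
  S → negative
  Lon: degrees = first 3 digits = 63, minutes = 49.1078; 63 + 49.1078/60 = 63.8184633
  hemisphere W, so the sign is −
Point 2:
  Lat: split at 2 digits → 47° and 36.5879′; 47 + 36.5879/60 = 47.6097983
  hemisphere S, so the sign is −
  Lon: split at 3 digits → 159° and 22.6872′; 159 + 22.6872/60 = 159.3781200
  E ⇒ keep positive
Point 3:
  Latitude: split at 2 digits → 34° and 52.84491′; 34 + 52.84491/60 = 34.8807485
  hemisphere S, so the sign is −
  Lon: degrees = first 3 digits = 141, minutes = 15.5454; 141 + 15.5454/60 = 141.2590900
  hemisphere W, so the sign is −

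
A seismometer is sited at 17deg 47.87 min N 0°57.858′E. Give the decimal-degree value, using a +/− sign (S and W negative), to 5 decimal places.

17.79783, 0.96430

φ: 47.87′ = 0.797833°; total 17.797833
N ⇒ keep positive
λ: 0 + 57.858/60 = 0.964300
E → positive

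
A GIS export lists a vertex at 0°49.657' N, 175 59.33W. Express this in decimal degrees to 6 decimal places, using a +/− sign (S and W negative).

φ: 49.657′ = 0.827617°; total 0.8276167
N ⇒ keep positive
Longitude: 175 + 59.33/60 = 175.9888333
W → negative

0.827617, -175.988833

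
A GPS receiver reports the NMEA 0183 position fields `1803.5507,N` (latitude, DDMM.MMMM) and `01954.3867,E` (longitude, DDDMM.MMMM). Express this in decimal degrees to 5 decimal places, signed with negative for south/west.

18.05918, 19.90645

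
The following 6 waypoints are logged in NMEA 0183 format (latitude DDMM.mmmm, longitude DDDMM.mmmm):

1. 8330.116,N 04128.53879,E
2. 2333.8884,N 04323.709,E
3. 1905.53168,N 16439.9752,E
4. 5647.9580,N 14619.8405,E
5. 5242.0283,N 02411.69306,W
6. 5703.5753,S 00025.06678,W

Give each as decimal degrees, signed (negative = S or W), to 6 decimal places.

1. 83.501933, 41.475647
2. 23.564807, 43.395150
3. 19.092195, 164.666253
4. 56.799300, 146.330675
5. 52.700472, -24.194884
6. -57.059588, -0.417780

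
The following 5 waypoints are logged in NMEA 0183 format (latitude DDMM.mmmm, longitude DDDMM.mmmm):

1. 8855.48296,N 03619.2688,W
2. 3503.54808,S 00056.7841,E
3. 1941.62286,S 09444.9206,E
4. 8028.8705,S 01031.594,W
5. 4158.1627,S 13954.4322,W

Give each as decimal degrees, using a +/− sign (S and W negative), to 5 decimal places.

1. 88.92472, -36.32115
2. -35.05913, 0.94640
3. -19.69371, 94.74868
4. -80.48118, -10.52657
5. -41.96938, -139.90720

Point 1:
  φ: degrees = first 2 digits = 88, minutes = 55.48296; 88 + 55.48296/60 = 88.924716
  N → positive
  Lon: degrees = first 3 digits = 36, minutes = 19.2688; 36 + 19.2688/60 = 36.321147
  W ⇒ negate
Point 2:
  φ: split at 2 digits → 35° and 3.54808′; 35 + 3.54808/60 = 35.059135
  S → negative
  Lon: split at 3 digits → 000° and 56.7841′; 0 + 56.7841/60 = 0.946402
  E → positive
Point 3:
  Lat: split at 2 digits → 19° and 41.62286′; 19 + 41.62286/60 = 19.693714
  S → negative
  Longitude: degrees = first 3 digits = 94, minutes = 44.9206; 94 + 44.9206/60 = 94.748677
  E ⇒ keep positive
Point 4:
  φ: split at 2 digits → 80° and 28.8705′; 80 + 28.8705/60 = 80.481175
  S → negative
  Lon: degrees = first 3 digits = 10, minutes = 31.594; 10 + 31.594/60 = 10.526567
  W → negative
Point 5:
  Latitude: split at 2 digits → 41° and 58.1627′; 41 + 58.1627/60 = 41.969378
  S ⇒ negate
  λ: degrees = first 3 digits = 139, minutes = 54.4322; 139 + 54.4322/60 = 139.907203
  hemisphere W, so the sign is −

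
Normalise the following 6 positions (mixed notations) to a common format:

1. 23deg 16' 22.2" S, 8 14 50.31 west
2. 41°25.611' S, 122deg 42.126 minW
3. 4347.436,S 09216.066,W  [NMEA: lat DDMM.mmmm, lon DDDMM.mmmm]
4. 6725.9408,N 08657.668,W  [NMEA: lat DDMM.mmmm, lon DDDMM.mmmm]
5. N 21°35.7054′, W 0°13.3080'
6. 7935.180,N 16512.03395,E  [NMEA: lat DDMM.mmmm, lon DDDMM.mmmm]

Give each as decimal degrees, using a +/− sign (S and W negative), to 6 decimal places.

Point 1:
  Latitude: 16′ + 22.2″ = 16.37000′; 23 + 16.37000/60 = 23.2728333
  S ⇒ negate
  Longitude: 14′ + 50.31″ = 14.83850′; 8 + 14.83850/60 = 8.2473083
  W ⇒ negate
Point 2:
  Lat: 25.611′ = 0.426850°; total 41.4268500
  hemisphere S, so the sign is −
  Longitude: 122 + 42.126/60 = 122.7021000
  W → negative
Point 3:
  Lat: split at 2 digits → 43° and 47.436′; 43 + 47.436/60 = 43.7906000
  S ⇒ negate
  Lon: split at 3 digits → 092° and 16.066′; 92 + 16.066/60 = 92.2677667
  W ⇒ negate
Point 4:
  φ: split at 2 digits → 67° and 25.9408′; 67 + 25.9408/60 = 67.4323467
  N → positive
  Lon: split at 3 digits → 086° and 57.668′; 86 + 57.668/60 = 86.9611333
  W → negative
Point 5:
  Latitude: 35.7054′ = 0.595090°; total 21.5950900
  N ⇒ keep positive
  Longitude: 13.308′ = 0.221800°; total 0.2218000
  W ⇒ negate
Point 6:
  φ: split at 2 digits → 79° and 35.18′; 79 + 35.18/60 = 79.5863333
  N ⇒ keep positive
  λ: split at 3 digits → 165° and 12.03395′; 165 + 12.03395/60 = 165.2005658
  E ⇒ keep positive

1. -23.272833, -8.247308
2. -41.426850, -122.702100
3. -43.790600, -92.267767
4. 67.432347, -86.961133
5. 21.595090, -0.221800
6. 79.586333, 165.200566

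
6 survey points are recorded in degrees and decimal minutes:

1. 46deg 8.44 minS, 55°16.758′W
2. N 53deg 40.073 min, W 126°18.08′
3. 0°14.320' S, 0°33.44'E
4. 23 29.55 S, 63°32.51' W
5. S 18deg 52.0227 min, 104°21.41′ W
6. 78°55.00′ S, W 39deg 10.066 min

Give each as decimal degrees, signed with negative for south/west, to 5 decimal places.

1. -46.14067, -55.27930
2. 53.66788, -126.30133
3. -0.23867, 0.55733
4. -23.49250, -63.54183
5. -18.86705, -104.35683
6. -78.91667, -39.16777

Point 1:
  Latitude: 8.44′ = 0.140667°; total 46.140667
  hemisphere S, so the sign is −
  Longitude: 16.758′ = 0.279300°; total 55.279300
  W ⇒ negate
Point 2:
  φ: 53 + 40.073/60 = 53.667883
  N → positive
  λ: 126 + 18.08/60 = 126.301333
  W → negative
Point 3:
  Latitude: 0 + 14.32/60 = 0.238667
  S ⇒ negate
  Lon: 0 + 33.44/60 = 0.557333
  E → positive
Point 4:
  φ: 23 + 29.55/60 = 23.492500
  S ⇒ negate
  Longitude: 32.51′ = 0.541833°; total 63.541833
  W ⇒ negate
Point 5:
  Latitude: 52.0227′ = 0.867045°; total 18.867045
  hemisphere S, so the sign is −
  Longitude: 104 + 21.41/60 = 104.356833
  W → negative
Point 6:
  φ: 78 + 55/60 = 78.916667
  S → negative
  λ: 39 + 10.066/60 = 39.167767
  W ⇒ negate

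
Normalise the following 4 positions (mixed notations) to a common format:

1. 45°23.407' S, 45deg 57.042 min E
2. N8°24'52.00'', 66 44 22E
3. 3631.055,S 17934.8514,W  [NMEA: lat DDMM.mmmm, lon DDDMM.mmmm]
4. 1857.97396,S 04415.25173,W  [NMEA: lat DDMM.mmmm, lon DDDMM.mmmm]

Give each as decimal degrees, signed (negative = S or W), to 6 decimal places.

1. -45.390117, 45.950700
2. 8.414444, 66.739444
3. -36.517583, -179.580857
4. -18.966233, -44.254196

Point 1:
  Latitude: 45 + 23.407/60 = 45.3901167
  S ⇒ negate
  λ: 45 + 57.042/60 = 45.9507000
  E ⇒ keep positive
Point 2:
  Latitude: 8 + 24/60 + 52/3600 = 8.4144444
  N → positive
  Longitude: 66 + 44/60 + 22/3600 = 66.7394444
  E → positive
Point 3:
  Latitude: degrees = first 2 digits = 36, minutes = 31.055; 36 + 31.055/60 = 36.5175833
  S → negative
  λ: split at 3 digits → 179° and 34.8514′; 179 + 34.8514/60 = 179.5808567
  hemisphere W, so the sign is −
Point 4:
  Latitude: split at 2 digits → 18° and 57.97396′; 18 + 57.97396/60 = 18.9662327
  S → negative
  Longitude: degrees = first 3 digits = 44, minutes = 15.25173; 44 + 15.25173/60 = 44.2541955
  W → negative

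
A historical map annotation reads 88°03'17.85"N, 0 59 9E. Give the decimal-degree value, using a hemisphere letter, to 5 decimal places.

Lat: 3′ + 17.85″ = 3.29750′; 88 + 3.29750/60 = 88.054958
Lon: 0 + 59/60 + 9/3600 = 0.985833

88.05496° N, 0.98583° E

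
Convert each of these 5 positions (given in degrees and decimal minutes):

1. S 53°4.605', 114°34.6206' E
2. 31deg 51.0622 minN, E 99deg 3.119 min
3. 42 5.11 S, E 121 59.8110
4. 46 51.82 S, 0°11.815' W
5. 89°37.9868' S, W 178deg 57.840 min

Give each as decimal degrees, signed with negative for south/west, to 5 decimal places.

Point 1:
  Lat: 4.605′ = 0.076750°; total 53.076750
  hemisphere S, so the sign is −
  λ: 114 + 34.6206/60 = 114.577010
  E → positive
Point 2:
  Lat: 51.0622′ = 0.851037°; total 31.851037
  N ⇒ keep positive
  Lon: 99 + 3.119/60 = 99.051983
  E ⇒ keep positive
Point 3:
  Lat: 5.11′ = 0.085167°; total 42.085167
  S → negative
  λ: 121 + 59.811/60 = 121.996850
  E → positive
Point 4:
  φ: 51.82′ = 0.863667°; total 46.863667
  S ⇒ negate
  Longitude: 11.815′ = 0.196917°; total 0.196917
  W → negative
Point 5:
  φ: 37.9868′ = 0.633113°; total 89.633113
  hemisphere S, so the sign is −
  Lon: 57.84′ = 0.964000°; total 178.964000
  hemisphere W, so the sign is −

1. -53.07675, 114.57701
2. 31.85104, 99.05198
3. -42.08517, 121.99685
4. -46.86367, -0.19692
5. -89.63311, -178.96400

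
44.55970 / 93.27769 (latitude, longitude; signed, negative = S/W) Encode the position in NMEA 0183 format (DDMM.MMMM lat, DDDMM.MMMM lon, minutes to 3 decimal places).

Latitude: fractional part 0.559700 → 33.58200 minutes
Lon: minutes = (93.277690 − 93) × 60 = 16.66140

4433.582,N / 09316.661,E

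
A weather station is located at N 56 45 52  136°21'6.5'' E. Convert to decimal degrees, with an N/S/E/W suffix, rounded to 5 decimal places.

φ: 56 + 45/60 + 52/3600 = 56.764444
Longitude: 21′ + 6.5″ = 21.10833′; 136 + 21.10833/60 = 136.351806

56.76444° N, 136.35181° E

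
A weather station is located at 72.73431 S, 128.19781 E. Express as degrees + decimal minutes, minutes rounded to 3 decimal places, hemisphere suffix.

72° 44.059′ S, 128° 11.869′ E

Lat: fractional part 0.734310 → 44.05860 minutes
λ: minutes = (128.197810 − 128) × 60 = 11.86860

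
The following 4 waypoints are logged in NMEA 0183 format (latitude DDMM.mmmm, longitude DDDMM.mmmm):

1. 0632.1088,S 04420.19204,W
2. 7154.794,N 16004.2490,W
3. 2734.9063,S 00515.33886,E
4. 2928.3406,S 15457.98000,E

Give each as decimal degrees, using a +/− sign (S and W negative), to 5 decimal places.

1. -6.53515, -44.33653
2. 71.91323, -160.07082
3. -27.58177, 5.25565
4. -29.47234, 154.96633

Point 1:
  φ: split at 2 digits → 06° and 32.1088′; 6 + 32.1088/60 = 6.535147
  S ⇒ negate
  λ: split at 3 digits → 044° and 20.19204′; 44 + 20.19204/60 = 44.336534
  W ⇒ negate
Point 2:
  φ: degrees = first 2 digits = 71, minutes = 54.794; 71 + 54.794/60 = 71.913233
  N → positive
  Longitude: split at 3 digits → 160° and 4.249′; 160 + 4.249/60 = 160.070817
  W ⇒ negate
Point 3:
  Latitude: split at 2 digits → 27° and 34.9063′; 27 + 34.9063/60 = 27.581772
  S ⇒ negate
  Longitude: degrees = first 3 digits = 5, minutes = 15.33886; 5 + 15.33886/60 = 5.255648
  E ⇒ keep positive
Point 4:
  φ: split at 2 digits → 29° and 28.3406′; 29 + 28.3406/60 = 29.472343
  S ⇒ negate
  Lon: degrees = first 3 digits = 154, minutes = 57.98; 154 + 57.98/60 = 154.966333
  E ⇒ keep positive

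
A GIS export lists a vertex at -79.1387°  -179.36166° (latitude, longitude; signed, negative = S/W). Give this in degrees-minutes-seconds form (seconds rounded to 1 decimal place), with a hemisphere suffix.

Latitude is negative → S; |value| = 79.138700
φ: 0.138700° → 8.32200′; 0.32200 × 60 = 19.320″
Longitude is negative → W; |value| = 179.361660
Lon: whole degrees 179; 21.69960′ → 21′ and 41.976″

79°08′19.3″ S, 179°21′42.0″ W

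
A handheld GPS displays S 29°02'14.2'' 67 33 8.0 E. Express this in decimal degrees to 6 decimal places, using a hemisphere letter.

φ: 2′ + 14.2″ = 2.23667′; 29 + 2.23667/60 = 29.0372778
Lon: 33′ + 8″ = 33.13333′; 67 + 33.13333/60 = 67.5522222

29.037278° S, 67.552222° E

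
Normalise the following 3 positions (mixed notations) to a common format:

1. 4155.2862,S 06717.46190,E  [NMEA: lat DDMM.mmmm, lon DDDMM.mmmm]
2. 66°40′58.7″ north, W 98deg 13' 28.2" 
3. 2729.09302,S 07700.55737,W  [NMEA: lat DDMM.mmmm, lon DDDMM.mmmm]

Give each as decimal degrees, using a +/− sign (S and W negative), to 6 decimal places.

1. -41.921437, 67.291032
2. 66.682972, -98.224500
3. -27.484884, -77.009290

Point 1:
  Lat: degrees = first 2 digits = 41, minutes = 55.2862; 41 + 55.2862/60 = 41.9214367
  S ⇒ negate
  Lon: degrees = first 3 digits = 67, minutes = 17.4619; 67 + 17.4619/60 = 67.2910317
  E → positive
Point 2:
  φ: 40′ + 58.7″ = 40.97833′; 66 + 40.97833/60 = 66.6829722
  N ⇒ keep positive
  Longitude: 98° + 13/60 + 28.2/3600 = 98 + 0.216667 + 0.007833 = 98.2245000
  W ⇒ negate
Point 3:
  Lat: degrees = first 2 digits = 27, minutes = 29.09302; 27 + 29.09302/60 = 27.4848837
  S → negative
  Lon: split at 3 digits → 077° and 0.55737′; 77 + 0.55737/60 = 77.0092895
  W ⇒ negate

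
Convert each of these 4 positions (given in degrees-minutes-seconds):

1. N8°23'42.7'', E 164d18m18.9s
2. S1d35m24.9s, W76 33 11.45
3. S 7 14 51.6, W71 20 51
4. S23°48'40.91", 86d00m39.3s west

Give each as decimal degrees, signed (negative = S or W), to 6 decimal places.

1. 8.395194, 164.305250
2. -1.590250, -76.553181
3. -7.247667, -71.347500
4. -23.811364, -86.010917

Point 1:
  φ: 8° + 23/60 + 42.7/3600 = 8 + 0.383333 + 0.011861 = 8.3951944
  N ⇒ keep positive
  λ: 18′ + 18.9″ = 18.31500′; 164 + 18.31500/60 = 164.3052500
  E → positive
Point 2:
  Lat: 1 + 35/60 + 24.9/3600 = 1.5902500
  S ⇒ negate
  Longitude: 76 + 33/60 + 11.45/3600 = 76.5531806
  W ⇒ negate
Point 3:
  φ: 7° + 14/60 + 51.6/3600 = 7 + 0.233333 + 0.014333 = 7.2476667
  S → negative
  Lon: 20′ + 51″ = 20.85000′; 71 + 20.85000/60 = 71.3475000
  W ⇒ negate
Point 4:
  φ: 23 + 48/60 + 40.91/3600 = 23.8113639
  S ⇒ negate
  λ: 86° + 0/60 + 39.3/3600 = 86 + 0.000000 + 0.010917 = 86.0109167
  hemisphere W, so the sign is −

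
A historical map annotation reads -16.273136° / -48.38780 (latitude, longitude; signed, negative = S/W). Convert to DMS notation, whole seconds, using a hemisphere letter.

Latitude is negative → S; |value| = 16.273136
Latitude: 0.273136° → 16.38816′; 0.38816 × 60 = 23.29″
Longitude is negative → W; |value| = 48.387800
Longitude: 0.387800° → 23.26800′; 0.26800 × 60 = 16.08″

16°16′23″ S, 48°23′16″ W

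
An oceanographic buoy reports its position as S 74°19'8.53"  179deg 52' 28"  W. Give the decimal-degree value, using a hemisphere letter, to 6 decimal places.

φ: 74° + 19/60 + 8.53/3600 = 74 + 0.316667 + 0.002369 = 74.3190361
λ: 179 + 52/60 + 28/3600 = 179.8744444

74.319036° S, 179.874444° W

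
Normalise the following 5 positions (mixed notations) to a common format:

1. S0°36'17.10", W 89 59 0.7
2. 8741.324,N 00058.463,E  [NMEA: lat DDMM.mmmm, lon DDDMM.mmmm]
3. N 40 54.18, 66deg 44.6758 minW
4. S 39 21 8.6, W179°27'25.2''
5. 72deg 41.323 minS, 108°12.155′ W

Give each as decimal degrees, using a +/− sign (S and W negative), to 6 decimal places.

Point 1:
  φ: 0 + 36/60 + 17.1/3600 = 0.6047500
  hemisphere S, so the sign is −
  Longitude: 89 + 59/60 + 0.7/3600 = 89.9835278
  W → negative
Point 2:
  φ: degrees = first 2 digits = 87, minutes = 41.324; 87 + 41.324/60 = 87.6887333
  N → positive
  Lon: degrees = first 3 digits = 0, minutes = 58.463; 0 + 58.463/60 = 0.9743833
  E ⇒ keep positive
Point 3:
  φ: 40 + 54.18/60 = 40.9030000
  N → positive
  λ: 66 + 44.6758/60 = 66.7445967
  hemisphere W, so the sign is −
Point 4:
  φ: 39 + 21/60 + 8.6/3600 = 39.3523889
  S → negative
  λ: 179° + 27/60 + 25.2/3600 = 179 + 0.450000 + 0.007000 = 179.4570000
  hemisphere W, so the sign is −
Point 5:
  φ: 72 + 41.323/60 = 72.6887167
  S → negative
  Lon: 108 + 12.155/60 = 108.2025833
  W → negative

1. -0.604750, -89.983528
2. 87.688733, 0.974383
3. 40.903000, -66.744597
4. -39.352389, -179.457000
5. -72.688717, -108.202583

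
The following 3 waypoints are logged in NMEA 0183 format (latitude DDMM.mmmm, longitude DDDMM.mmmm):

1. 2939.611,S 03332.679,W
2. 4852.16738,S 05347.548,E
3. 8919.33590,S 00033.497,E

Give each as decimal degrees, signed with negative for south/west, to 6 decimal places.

1. -29.660183, -33.544650
2. -48.869456, 53.792467
3. -89.322265, 0.558283

Point 1:
  φ: degrees = first 2 digits = 29, minutes = 39.611; 29 + 39.611/60 = 29.6601833
  S ⇒ negate
  Lon: split at 3 digits → 033° and 32.679′; 33 + 32.679/60 = 33.5446500
  hemisphere W, so the sign is −
Point 2:
  Lat: split at 2 digits → 48° and 52.16738′; 48 + 52.16738/60 = 48.8694563
  hemisphere S, so the sign is −
  Lon: degrees = first 3 digits = 53, minutes = 47.548; 53 + 47.548/60 = 53.7924667
  E ⇒ keep positive
Point 3:
  Latitude: split at 2 digits → 89° and 19.3359′; 89 + 19.3359/60 = 89.3222650
  S → negative
  Longitude: split at 3 digits → 000° and 33.497′; 0 + 33.497/60 = 0.5582833
  E → positive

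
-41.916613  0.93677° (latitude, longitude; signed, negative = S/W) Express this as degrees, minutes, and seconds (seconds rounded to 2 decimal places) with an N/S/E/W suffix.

Latitude is negative → S; |value| = 41.916613
Lat: 0.916613 × 60 = 54.99678′ → 54′, remainder × 60 = 59.8068″
Lon: 0.936770° → 56.20620′; 0.20620 × 60 = 12.3720″

41°54′59.81″ S, 0°56′12.37″ E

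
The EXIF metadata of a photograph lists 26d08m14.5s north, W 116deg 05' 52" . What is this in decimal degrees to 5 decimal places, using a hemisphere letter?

Lat: 26 + 8/60 + 14.5/3600 = 26.137361
Lon: 116 + 5/60 + 52/3600 = 116.097778

26.13736° N, 116.09778° W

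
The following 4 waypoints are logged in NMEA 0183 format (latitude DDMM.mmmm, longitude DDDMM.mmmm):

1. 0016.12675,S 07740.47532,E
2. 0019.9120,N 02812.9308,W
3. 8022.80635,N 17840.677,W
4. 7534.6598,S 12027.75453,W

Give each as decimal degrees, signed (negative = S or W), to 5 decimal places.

1. -0.26878, 77.67459
2. 0.33187, -28.21551
3. 80.38011, -178.67795
4. -75.57766, -120.46258

Point 1:
  Lat: split at 2 digits → 00° and 16.12675′; 0 + 16.12675/60 = 0.268779
  hemisphere S, so the sign is −
  λ: degrees = first 3 digits = 77, minutes = 40.47532; 77 + 40.47532/60 = 77.674589
  E → positive
Point 2:
  φ: degrees = first 2 digits = 0, minutes = 19.912; 0 + 19.912/60 = 0.331867
  N ⇒ keep positive
  Longitude: split at 3 digits → 028° and 12.9308′; 28 + 12.9308/60 = 28.215513
  hemisphere W, so the sign is −
Point 3:
  Lat: degrees = first 2 digits = 80, minutes = 22.80635; 80 + 22.80635/60 = 80.380106
  N → positive
  Longitude: split at 3 digits → 178° and 40.677′; 178 + 40.677/60 = 178.677950
  W ⇒ negate
Point 4:
  Lat: degrees = first 2 digits = 75, minutes = 34.6598; 75 + 34.6598/60 = 75.577663
  S → negative
  Lon: degrees = first 3 digits = 120, minutes = 27.75453; 120 + 27.75453/60 = 120.462576
  W → negative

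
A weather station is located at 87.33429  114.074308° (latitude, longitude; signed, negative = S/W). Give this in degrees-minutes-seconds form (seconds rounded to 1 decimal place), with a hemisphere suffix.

87°20′3.4″ N, 114°04′27.5″ E

φ: 0.334290 × 60 = 20.05740′ → 20′, remainder × 60 = 3.444″
Longitude: whole degrees 114; 4.45848′ → 4′ and 27.509″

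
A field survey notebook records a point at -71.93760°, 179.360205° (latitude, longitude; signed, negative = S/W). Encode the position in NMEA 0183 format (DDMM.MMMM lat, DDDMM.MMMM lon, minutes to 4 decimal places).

Latitude is negative → S; |value| = 71.937600
Lat: minutes = (71.937600 − 71) × 60 = 56.256000
λ: 179° + 0.360205 × 60 = 179° 21.612300′

7156.2560,S / 17921.6123,E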